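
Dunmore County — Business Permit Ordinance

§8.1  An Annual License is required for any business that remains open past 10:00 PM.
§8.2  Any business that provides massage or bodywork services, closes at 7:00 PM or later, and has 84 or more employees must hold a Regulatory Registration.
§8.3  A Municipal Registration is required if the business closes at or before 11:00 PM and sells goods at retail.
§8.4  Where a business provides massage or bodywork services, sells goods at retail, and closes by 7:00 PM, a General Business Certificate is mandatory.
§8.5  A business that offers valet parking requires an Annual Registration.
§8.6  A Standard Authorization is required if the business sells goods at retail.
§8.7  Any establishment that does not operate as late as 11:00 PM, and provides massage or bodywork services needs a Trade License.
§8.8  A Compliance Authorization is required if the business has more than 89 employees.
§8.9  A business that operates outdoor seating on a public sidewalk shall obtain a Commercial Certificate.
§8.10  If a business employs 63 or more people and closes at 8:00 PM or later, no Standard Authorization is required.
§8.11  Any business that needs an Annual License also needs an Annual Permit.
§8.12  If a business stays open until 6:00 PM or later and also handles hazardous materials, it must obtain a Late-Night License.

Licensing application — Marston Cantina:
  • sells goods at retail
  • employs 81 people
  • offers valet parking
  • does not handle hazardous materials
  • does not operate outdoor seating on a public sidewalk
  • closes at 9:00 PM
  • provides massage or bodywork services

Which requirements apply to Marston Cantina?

§8.1 closes 9:00 PM, at/before 10:00 PM → Annual License not required.
§8.2 provides massage or bodywork services; closes 9:00 PM, after 7:00 PM; employees 81 < 84 → Regulatory Registration not required.
§8.3 closes 9:00 PM, at/before 11:00 PM; sells goods at retail → Municipal Registration required.
§8.4 provides massage or bodywork services; sells goods at retail; closes 9:00 PM, after 7:00 PM → General Business Certificate not required.
§8.5 offers valet parking → Annual Registration required.
§8.6 sells goods at retail → Standard Authorization required.
§8.7 closes 9:00 PM, at/before 11:00 PM; provides massage or bodywork services → Trade License required.
§8.8 employees 81 ≤ 89 → Compliance Authorization not required.
§8.9 does not operate outdoor seating on a public sidewalk → Commercial Certificate not required.
§8.10 employees 81 ≥ 63; closes 9:00 PM, after 8:00 PM → exempt from Standard Authorization.
§8.11 Annual License is not required → no effect.
§8.12 closes 9:00 PM, after 6:00 PM; does not handle hazardous materials → Late-Night License not required.

Annual Registration, Municipal Registration, Trade License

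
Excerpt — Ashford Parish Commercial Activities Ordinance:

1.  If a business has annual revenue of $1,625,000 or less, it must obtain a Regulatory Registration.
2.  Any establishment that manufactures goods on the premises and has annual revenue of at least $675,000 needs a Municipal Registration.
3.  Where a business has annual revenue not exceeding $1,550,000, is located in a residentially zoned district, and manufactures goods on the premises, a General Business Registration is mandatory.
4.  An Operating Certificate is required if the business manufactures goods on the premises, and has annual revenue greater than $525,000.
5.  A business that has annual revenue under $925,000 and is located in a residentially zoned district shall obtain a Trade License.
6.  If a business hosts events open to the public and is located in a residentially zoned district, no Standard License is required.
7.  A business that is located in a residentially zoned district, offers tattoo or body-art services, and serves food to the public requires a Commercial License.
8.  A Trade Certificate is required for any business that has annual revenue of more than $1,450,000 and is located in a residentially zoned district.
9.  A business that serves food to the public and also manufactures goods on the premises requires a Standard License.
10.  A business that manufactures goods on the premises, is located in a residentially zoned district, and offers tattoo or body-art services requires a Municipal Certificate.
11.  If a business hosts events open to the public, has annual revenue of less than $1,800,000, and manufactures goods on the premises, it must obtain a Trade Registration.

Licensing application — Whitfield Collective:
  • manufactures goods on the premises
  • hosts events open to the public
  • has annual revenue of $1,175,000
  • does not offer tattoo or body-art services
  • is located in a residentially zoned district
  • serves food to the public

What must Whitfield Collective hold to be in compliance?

1. revenue $1,175,000 ≤ $1,625,000 → Regulatory Registration required.
2. manufactures goods on the premises; revenue $1,175,000 ≥ $675,000 → Municipal Registration required.
3. revenue $1,175,000 ≤ $1,550,000; is located in a residentially zoned district; manufactures goods on the premises → General Business Registration required.
4. manufactures goods on the premises; revenue $1,175,000 > $525,000 → Operating Certificate required.
5. revenue $1,175,000 ≥ $925,000; is located in a residentially zoned district → Trade License not required.
6. hosts events open to the public; is located in a residentially zoned district → exempt from Standard License.
7. is located in a residentially zoned district; does not offer tattoo or body-art services; serves food to the public → Commercial License not required.
8. revenue $1,175,000 ≤ $1,450,000; is located in a residentially zoned district → Trade Certificate not required.
9. serves food to the public; manufactures goods on the premises → Standard License required.
10. manufactures goods on the premises; is located in a residentially zoned district; does not offer tattoo or body-art services → Municipal Certificate not required.
11. hosts events open to the public; revenue $1,175,000 < $1,800,000; manufactures goods on the premises → Trade Registration required.

General Business Registration, Municipal Registration, Operating Certificate, Regulatory Registration, Trade Registration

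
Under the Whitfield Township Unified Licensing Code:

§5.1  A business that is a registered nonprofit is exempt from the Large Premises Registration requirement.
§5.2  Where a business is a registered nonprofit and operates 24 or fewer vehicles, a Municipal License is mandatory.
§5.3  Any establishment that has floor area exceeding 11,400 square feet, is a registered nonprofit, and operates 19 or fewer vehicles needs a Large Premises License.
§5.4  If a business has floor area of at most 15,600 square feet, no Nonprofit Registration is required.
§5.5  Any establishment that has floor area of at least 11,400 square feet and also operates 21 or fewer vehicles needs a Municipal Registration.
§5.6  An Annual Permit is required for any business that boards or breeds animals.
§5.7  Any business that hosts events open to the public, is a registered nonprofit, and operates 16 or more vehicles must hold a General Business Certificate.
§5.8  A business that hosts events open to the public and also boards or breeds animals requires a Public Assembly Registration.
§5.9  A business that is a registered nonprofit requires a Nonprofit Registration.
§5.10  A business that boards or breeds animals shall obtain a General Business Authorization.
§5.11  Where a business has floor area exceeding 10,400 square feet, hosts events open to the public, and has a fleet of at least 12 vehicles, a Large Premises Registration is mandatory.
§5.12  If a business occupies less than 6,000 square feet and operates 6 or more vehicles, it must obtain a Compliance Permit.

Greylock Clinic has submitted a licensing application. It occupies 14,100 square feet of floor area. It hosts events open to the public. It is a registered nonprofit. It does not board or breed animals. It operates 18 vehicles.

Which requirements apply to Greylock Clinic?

General Business Certificate, Large Premises License, Municipal License, Municipal Registration

§5.1 is a registered nonprofit → exempt from Large Premises Registration.
§5.2 is a registered nonprofit; vehicles 18 ≤ 24 → Municipal License required.
§5.3 floor area 14,100 square feet > 11,400 square feet; is a registered nonprofit; vehicles 18 ≤ 19 → Large Premises License required.
§5.4 floor area 14,100 square feet ≤ 15,600 square feet → exempt from Nonprofit Registration.
§5.5 floor area 14,100 square feet ≥ 11,400 square feet; vehicles 18 ≤ 21 → Municipal Registration required.
§5.6 does not board or breed animals → Annual Permit not required.
§5.7 hosts events open to the public; is a registered nonprofit; vehicles 18 ≥ 16 → General Business Certificate required.
§5.8 hosts events open to the public; does not board or breed animals → Public Assembly Registration not required.
§5.9 is a registered nonprofit → Nonprofit Registration required.
§5.10 does not board or breed animals → General Business Authorization not required.
§5.11 floor area 14,100 square feet > 10,400 square feet; hosts events open to the public; vehicles 18 ≥ 12 → Large Premises Registration required.
§5.12 floor area 14,100 square feet ≥ 6,000 square feet; vehicles 18 ≥ 6 → Compliance Permit not required.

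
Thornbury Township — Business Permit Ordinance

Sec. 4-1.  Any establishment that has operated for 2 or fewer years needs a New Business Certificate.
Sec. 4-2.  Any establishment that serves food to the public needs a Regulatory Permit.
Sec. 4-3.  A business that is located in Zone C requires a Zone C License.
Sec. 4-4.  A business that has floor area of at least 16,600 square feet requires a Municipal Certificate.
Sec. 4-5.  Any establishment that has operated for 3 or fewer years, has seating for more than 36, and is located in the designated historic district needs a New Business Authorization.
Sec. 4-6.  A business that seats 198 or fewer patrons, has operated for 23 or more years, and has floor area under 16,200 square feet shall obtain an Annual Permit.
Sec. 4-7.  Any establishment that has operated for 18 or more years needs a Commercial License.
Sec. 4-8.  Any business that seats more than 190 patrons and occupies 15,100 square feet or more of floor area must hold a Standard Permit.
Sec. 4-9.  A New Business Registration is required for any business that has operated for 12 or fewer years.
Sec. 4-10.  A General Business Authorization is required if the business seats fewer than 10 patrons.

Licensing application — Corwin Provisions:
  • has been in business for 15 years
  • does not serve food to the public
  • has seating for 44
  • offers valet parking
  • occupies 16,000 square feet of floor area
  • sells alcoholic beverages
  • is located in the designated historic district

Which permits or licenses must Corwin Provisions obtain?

None

Sec. 4-1. years in business 15 > 2 → New Business Certificate not required.
Sec. 4-2. does not serve food to the public → Regulatory Permit not required.
Sec. 4-3. is located in the designated historic district (not: is located in Zone C) → Zone C License not required.
Sec. 4-4. floor area 16,000 square feet < 16,600 square feet → Municipal Certificate not required.
Sec. 4-5. years in business 15 > 3; seating 44 > 36; is located in the designated historic district → New Business Authorization not required.
Sec. 4-6. seating 44 ≤ 198; years in business 15 < 23; floor area 16,000 square feet < 16,200 square feet → Annual Permit not required.
Sec. 4-7. years in business 15 < 18 → Commercial License not required.
Sec. 4-8. seating 44 ≤ 190; floor area 16,000 square feet ≥ 15,100 square feet → Standard Permit not required.
Sec. 4-9. years in business 15 > 12 → New Business Registration not required.
Sec. 4-10. seating 44 ≥ 10 → General Business Authorization not required.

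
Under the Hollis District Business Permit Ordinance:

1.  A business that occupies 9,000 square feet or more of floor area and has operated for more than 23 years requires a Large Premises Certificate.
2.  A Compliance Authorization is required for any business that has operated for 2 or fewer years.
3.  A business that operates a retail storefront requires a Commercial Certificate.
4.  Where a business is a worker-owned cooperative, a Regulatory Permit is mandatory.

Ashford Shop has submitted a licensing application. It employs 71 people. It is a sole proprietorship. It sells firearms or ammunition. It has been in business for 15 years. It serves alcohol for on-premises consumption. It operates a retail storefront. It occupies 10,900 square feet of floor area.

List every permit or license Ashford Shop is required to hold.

Commercial Certificate

1. floor area 10,900 square feet ≥ 9,000 square feet; years in business 15 ≤ 23 → Large Premises Certificate not required.
2. years in business 15 > 2 → Compliance Authorization not required.
3. operates a retail storefront → Commercial Certificate required.
4. is a sole proprietorship (not: is a worker-owned cooperative) → Regulatory Permit not required.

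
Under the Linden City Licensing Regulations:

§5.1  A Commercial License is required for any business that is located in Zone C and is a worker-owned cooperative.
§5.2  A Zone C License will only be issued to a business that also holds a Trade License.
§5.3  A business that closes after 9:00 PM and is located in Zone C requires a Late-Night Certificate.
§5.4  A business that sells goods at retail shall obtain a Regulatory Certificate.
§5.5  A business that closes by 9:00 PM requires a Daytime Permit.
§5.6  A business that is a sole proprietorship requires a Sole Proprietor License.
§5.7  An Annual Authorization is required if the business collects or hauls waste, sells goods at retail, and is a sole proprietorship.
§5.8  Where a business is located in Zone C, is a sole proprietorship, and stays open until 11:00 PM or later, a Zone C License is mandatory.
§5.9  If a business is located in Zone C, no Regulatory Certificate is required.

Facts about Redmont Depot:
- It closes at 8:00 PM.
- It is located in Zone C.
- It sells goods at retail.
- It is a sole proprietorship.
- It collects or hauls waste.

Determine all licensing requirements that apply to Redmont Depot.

§5.1 is located in Zone C; is a sole proprietorship (not: is a worker-owned cooperative) → Commercial License not required.
§5.2 Zone C License is not required → no effect.
§5.3 closes 8:00 PM, at/before 9:00 PM; is located in Zone C → Late-Night Certificate not required.
§5.4 sells goods at retail → Regulatory Certificate required.
§5.5 closes 8:00 PM, at/before 9:00 PM → Daytime Permit required.
§5.6 is a sole proprietorship → Sole Proprietor License required.
§5.7 collects or hauls waste; sells goods at retail; is a sole proprietorship → Annual Authorization required.
§5.8 is located in Zone C; is a sole proprietorship; closes 8:00 PM, at/before 11:00 PM → Zone C License not required.
§5.9 is located in Zone C → exempt from Regulatory Certificate.

Annual Authorization, Daytime Permit, Sole Proprietor License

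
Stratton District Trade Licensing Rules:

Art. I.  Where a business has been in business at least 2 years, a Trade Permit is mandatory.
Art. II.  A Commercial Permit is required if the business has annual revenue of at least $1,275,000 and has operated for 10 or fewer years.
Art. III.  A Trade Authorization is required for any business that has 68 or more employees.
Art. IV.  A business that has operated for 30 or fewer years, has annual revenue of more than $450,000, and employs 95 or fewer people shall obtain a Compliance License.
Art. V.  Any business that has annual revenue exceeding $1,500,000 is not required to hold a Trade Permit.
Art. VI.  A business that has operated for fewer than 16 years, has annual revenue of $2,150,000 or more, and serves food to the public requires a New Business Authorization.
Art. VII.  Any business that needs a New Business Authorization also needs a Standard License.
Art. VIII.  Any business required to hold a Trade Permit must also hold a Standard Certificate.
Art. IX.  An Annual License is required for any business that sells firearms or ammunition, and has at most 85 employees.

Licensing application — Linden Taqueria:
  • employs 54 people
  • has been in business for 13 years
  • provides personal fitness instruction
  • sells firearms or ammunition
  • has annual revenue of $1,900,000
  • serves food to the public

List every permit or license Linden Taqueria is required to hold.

Annual License, Compliance License

Art. I. years in business 13 ≥ 2 → Trade Permit required.
Art. II. revenue $1,900,000 ≥ $1,275,000; years in business 13 > 10 → Commercial Permit not required.
Art. III. employees 54 < 68 → Trade Authorization not required.
Art. IV. years in business 13 ≤ 30; revenue $1,900,000 > $450,000; employees 54 ≤ 95 → Compliance License required.
Art. V. revenue $1,900,000 > $1,500,000 → exempt from Trade Permit.
Art. VI. years in business 13 < 16; revenue $1,900,000 < $2,150,000; serves food to the public → New Business Authorization not required.
Art. VII. New Business Authorization is not required → no effect.
Art. VIII. Trade Permit is not required → no effect.
Art. IX. sells firearms or ammunition; employees 54 ≤ 85 → Annual License required.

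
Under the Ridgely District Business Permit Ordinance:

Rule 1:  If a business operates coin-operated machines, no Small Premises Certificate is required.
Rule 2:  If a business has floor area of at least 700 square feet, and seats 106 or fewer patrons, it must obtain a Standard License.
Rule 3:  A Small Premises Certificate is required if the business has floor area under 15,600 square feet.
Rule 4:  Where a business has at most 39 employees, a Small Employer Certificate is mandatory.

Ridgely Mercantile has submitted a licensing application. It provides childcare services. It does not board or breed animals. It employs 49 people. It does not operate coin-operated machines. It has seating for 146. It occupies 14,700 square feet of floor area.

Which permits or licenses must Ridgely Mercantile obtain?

Small Premises Certificate

Rule 1: does not operate coin-operated machines → Small Premises Certificate exemption does not apply.
Rule 2: floor area 14,700 square feet ≥ 700 square feet; seating 146 > 106 → Standard License not required.
Rule 3: floor area 14,700 square feet < 15,600 square feet → Small Premises Certificate required.
Rule 4: employees 49 > 39 → Small Employer Certificate not required.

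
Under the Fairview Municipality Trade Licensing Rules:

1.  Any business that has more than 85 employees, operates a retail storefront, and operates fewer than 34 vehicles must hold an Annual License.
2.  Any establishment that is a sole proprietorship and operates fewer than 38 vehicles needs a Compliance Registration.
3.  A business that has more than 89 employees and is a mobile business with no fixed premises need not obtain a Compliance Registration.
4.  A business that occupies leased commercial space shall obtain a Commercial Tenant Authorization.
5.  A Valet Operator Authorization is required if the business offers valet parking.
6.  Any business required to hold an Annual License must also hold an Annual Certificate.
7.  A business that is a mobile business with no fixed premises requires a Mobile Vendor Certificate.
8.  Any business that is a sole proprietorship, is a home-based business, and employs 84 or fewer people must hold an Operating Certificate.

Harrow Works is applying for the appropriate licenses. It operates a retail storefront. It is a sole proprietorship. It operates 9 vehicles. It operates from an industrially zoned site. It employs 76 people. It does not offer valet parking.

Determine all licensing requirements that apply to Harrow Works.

1. employees 76 ≤ 85; operates a retail storefront; vehicles 9 < 34 → Annual License not required.
2. is a sole proprietorship; vehicles 9 < 38 → Compliance Registration required.
3. employees 76 ≤ 89; operates from an industrially zoned site (not: is a mobile business with no fixed premises) → Compliance Registration exemption does not apply.
4. operates from an industrially zoned site (not: occupies leased commercial space) → Commercial Tenant Authorization not required.
5. does not offer valet parking → Valet Operator Authorization not required.
6. Annual License is not required → no effect.
7. operates from an industrially zoned site (not: is a mobile business with no fixed premises) → Mobile Vendor Certificate not required.
8. is a sole proprietorship; operates from an industrially zoned site (not: is a home-based business); employees 76 ≤ 84 → Operating Certificate not required.

Compliance Registration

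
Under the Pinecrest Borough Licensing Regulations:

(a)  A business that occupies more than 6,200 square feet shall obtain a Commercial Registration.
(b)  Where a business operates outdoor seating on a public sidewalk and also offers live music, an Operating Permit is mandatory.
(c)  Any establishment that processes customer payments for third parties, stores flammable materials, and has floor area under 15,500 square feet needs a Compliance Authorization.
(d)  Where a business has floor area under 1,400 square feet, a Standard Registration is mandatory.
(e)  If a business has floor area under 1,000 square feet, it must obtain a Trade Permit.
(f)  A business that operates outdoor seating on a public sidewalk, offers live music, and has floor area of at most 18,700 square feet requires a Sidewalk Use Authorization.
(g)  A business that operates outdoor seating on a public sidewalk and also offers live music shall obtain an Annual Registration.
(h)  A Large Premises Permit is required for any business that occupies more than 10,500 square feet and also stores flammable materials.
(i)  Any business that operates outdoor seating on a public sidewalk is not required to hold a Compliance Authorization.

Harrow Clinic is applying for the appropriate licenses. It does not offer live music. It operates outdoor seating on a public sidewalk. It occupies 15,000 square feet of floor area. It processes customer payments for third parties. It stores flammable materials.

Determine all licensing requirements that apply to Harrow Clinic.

(a) floor area 15,000 square feet > 6,200 square feet → Commercial Registration required.
(b) operates outdoor seating on a public sidewalk; does not offer live music → Operating Permit not required.
(c) processes customer payments for third parties; stores flammable materials; floor area 15,000 square feet < 15,500 square feet → Compliance Authorization required.
(d) floor area 15,000 square feet ≥ 1,400 square feet → Standard Registration not required.
(e) floor area 15,000 square feet ≥ 1,000 square feet → Trade Permit not required.
(f) operates outdoor seating on a public sidewalk; does not offer live music; floor area 15,000 square feet ≤ 18,700 square feet → Sidewalk Use Authorization not required.
(g) operates outdoor seating on a public sidewalk; does not offer live music → Annual Registration not required.
(h) floor area 15,000 square feet > 10,500 square feet; stores flammable materials → Large Premises Permit required.
(i) operates outdoor seating on a public sidewalk → exempt from Compliance Authorization.

Commercial Registration, Large Premises Permit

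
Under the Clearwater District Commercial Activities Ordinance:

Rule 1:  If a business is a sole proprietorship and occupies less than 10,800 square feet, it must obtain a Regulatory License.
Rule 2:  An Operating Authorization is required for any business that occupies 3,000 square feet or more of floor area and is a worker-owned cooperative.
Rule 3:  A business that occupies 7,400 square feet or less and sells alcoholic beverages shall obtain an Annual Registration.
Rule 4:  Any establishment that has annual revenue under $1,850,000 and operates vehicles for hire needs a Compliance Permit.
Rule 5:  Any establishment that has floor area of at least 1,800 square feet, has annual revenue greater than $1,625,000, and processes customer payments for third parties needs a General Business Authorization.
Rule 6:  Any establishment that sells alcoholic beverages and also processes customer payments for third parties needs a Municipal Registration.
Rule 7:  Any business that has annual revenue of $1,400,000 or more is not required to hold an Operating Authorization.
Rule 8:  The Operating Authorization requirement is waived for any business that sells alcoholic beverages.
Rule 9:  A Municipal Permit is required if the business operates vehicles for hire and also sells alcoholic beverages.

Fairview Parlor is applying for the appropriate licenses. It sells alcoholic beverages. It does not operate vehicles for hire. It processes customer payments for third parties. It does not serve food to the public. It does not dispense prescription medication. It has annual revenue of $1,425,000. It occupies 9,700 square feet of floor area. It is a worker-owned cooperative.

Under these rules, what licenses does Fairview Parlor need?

Rule 1: is a worker-owned cooperative (not: is a sole proprietorship); floor area 9,700 square feet < 10,800 square feet → Regulatory License not required.
Rule 2: floor area 9,700 square feet ≥ 3,000 square feet; is a worker-owned cooperative → Operating Authorization required.
Rule 3: floor area 9,700 square feet > 7,400 square feet; sells alcoholic beverages → Annual Registration not required.
Rule 4: revenue $1,425,000 < $1,850,000; does not operate vehicles for hire → Compliance Permit not required.
Rule 5: floor area 9,700 square feet ≥ 1,800 square feet; revenue $1,425,000 ≤ $1,625,000; processes customer payments for third parties → General Business Authorization not required.
Rule 6: sells alcoholic beverages; processes customer payments for third parties → Municipal Registration required.
Rule 7: revenue $1,425,000 ≥ $1,400,000 → exempt from Operating Authorization.
Rule 8: sells alcoholic beverages → exempt from Operating Authorization.
Rule 9: does not operate vehicles for hire; sells alcoholic beverages → Municipal Permit not required.

Municipal Registration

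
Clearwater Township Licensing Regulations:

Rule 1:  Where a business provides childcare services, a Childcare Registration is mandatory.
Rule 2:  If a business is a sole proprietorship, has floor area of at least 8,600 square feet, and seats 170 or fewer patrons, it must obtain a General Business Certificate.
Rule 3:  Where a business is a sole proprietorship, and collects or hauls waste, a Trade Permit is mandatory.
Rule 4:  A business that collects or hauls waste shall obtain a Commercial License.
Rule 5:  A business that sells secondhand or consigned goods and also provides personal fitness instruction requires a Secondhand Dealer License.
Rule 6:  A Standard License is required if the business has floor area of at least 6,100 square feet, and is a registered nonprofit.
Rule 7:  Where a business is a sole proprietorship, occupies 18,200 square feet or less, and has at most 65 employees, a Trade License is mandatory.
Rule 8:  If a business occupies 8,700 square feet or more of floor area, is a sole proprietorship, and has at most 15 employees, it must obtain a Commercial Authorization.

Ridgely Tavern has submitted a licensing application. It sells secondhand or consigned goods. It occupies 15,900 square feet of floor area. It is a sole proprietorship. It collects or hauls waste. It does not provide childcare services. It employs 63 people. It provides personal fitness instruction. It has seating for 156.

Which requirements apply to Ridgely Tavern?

Rule 1: does not provide childcare services → Childcare Registration not required.
Rule 2: is a sole proprietorship; floor area 15,900 square feet ≥ 8,600 square feet; seating 156 ≤ 170 → General Business Certificate required.
Rule 3: is a sole proprietorship; collects or hauls waste → Trade Permit required.
Rule 4: collects or hauls waste → Commercial License required.
Rule 5: sells secondhand or consigned goods; provides personal fitness instruction → Secondhand Dealer License required.
Rule 6: floor area 15,900 square feet ≥ 6,100 square feet; is a sole proprietorship (not: is a registered nonprofit) → Standard License not required.
Rule 7: is a sole proprietorship; floor area 15,900 square feet ≤ 18,200 square feet; employees 63 ≤ 65 → Trade License required.
Rule 8: floor area 15,900 square feet ≥ 8,700 square feet; is a sole proprietorship; employees 63 > 15 → Commercial Authorization not required.

Commercial License, General Business Certificate, Secondhand Dealer License, Trade License, Trade Permit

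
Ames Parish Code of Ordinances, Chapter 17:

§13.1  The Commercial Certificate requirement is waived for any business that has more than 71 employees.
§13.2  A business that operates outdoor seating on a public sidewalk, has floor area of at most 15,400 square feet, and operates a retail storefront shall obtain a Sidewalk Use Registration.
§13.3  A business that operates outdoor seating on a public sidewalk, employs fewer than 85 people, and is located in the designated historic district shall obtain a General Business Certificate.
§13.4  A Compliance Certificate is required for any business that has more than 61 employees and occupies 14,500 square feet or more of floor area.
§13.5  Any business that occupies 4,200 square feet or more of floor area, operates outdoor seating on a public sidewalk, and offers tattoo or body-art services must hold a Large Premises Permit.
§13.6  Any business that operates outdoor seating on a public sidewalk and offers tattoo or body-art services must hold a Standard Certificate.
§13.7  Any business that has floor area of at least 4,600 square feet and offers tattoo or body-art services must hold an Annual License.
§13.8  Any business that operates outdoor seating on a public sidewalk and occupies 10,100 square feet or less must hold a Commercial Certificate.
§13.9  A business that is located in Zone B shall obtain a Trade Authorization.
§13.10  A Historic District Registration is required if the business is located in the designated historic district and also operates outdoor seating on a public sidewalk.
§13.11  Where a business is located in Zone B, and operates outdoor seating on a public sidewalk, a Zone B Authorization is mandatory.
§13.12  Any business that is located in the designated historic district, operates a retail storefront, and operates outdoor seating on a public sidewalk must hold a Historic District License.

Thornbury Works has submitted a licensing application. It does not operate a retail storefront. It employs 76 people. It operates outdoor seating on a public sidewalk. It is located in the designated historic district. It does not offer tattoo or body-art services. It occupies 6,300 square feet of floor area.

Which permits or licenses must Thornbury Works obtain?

General Business Certificate, Historic District Registration

§13.1 employees 76 > 71 → exempt from Commercial Certificate.
§13.2 operates outdoor seating on a public sidewalk; floor area 6,300 square feet ≤ 15,400 square feet; does not operate a retail storefront → Sidewalk Use Registration not required.
§13.3 operates outdoor seating on a public sidewalk; employees 76 < 85; is located in the designated historic district → General Business Certificate required.
§13.4 employees 76 > 61; floor area 6,300 square feet < 14,500 square feet → Compliance Certificate not required.
§13.5 floor area 6,300 square feet ≥ 4,200 square feet; operates outdoor seating on a public sidewalk; does not offer tattoo or body-art services → Large Premises Permit not required.
§13.6 operates outdoor seating on a public sidewalk; does not offer tattoo or body-art services → Standard Certificate not required.
§13.7 floor area 6,300 square feet ≥ 4,600 square feet; does not offer tattoo or body-art services → Annual License not required.
§13.8 operates outdoor seating on a public sidewalk; floor area 6,300 square feet ≤ 10,100 square feet → Commercial Certificate required.
§13.9 is located in the designated historic district (not: is located in Zone B) → Trade Authorization not required.
§13.10 is located in the designated historic district; operates outdoor seating on a public sidewalk → Historic District Registration required.
§13.11 is located in the designated historic district (not: is located in Zone B); operates outdoor seating on a public sidewalk → Zone B Authorization not required.
§13.12 is located in the designated historic district; does not operate a retail storefront; operates outdoor seating on a public sidewalk → Historic District License not required.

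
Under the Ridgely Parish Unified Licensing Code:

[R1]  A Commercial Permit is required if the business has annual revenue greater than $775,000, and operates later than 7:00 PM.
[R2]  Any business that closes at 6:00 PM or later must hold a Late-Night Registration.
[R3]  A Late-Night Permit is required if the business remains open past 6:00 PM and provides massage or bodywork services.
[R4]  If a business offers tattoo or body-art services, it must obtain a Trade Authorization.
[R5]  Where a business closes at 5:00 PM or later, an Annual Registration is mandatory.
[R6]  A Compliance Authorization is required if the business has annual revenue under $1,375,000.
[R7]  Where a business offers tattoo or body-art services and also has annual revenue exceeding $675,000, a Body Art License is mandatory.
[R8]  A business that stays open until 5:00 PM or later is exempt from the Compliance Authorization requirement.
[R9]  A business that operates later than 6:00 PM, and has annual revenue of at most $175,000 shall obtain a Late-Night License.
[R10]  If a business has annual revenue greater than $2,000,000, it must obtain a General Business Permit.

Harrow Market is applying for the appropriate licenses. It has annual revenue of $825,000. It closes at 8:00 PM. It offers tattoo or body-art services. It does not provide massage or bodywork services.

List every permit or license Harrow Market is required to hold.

Annual Registration, Body Art License, Commercial Permit, Late-Night Registration, Trade Authorization

[R1] revenue $825,000 > $775,000; closes 8:00 PM, after 7:00 PM → Commercial Permit required.
[R2] closes 8:00 PM, after 6:00 PM → Late-Night Registration required.
[R3] closes 8:00 PM, after 6:00 PM; does not provide massage or bodywork services → Late-Night Permit not required.
[R4] offers tattoo or body-art services → Trade Authorization required.
[R5] closes 8:00 PM, after 5:00 PM → Annual Registration required.
[R6] revenue $825,000 < $1,375,000 → Compliance Authorization required.
[R7] offers tattoo or body-art services; revenue $825,000 > $675,000 → Body Art License required.
[R8] closes 8:00 PM, after 5:00 PM → exempt from Compliance Authorization.
[R9] closes 8:00 PM, after 6:00 PM; revenue $825,000 > $175,000 → Late-Night License not required.
[R10] revenue $825,000 ≤ $2,000,000 → General Business Permit not required.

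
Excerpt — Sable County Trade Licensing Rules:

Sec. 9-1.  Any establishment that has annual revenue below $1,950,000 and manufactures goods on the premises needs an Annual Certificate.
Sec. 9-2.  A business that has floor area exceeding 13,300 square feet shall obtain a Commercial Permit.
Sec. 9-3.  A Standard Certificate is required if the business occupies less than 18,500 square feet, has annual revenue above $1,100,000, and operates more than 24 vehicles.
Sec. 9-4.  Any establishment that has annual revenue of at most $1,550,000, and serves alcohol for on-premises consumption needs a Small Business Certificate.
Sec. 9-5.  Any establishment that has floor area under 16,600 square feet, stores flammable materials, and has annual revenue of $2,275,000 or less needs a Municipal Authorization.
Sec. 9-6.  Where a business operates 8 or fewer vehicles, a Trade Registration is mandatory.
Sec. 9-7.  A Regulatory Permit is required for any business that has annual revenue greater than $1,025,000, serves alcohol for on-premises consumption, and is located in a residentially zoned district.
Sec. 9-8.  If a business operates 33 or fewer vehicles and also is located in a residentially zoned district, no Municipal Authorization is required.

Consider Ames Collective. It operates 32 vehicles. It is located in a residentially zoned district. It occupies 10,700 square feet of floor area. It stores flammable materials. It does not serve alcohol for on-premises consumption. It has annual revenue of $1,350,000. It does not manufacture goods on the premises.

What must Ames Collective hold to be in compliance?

Standard Certificate

Sec. 9-1. revenue $1,350,000 < $1,950,000; does not manufacture goods on the premises → Annual Certificate not required.
Sec. 9-2. floor area 10,700 square feet ≤ 13,300 square feet → Commercial Permit not required.
Sec. 9-3. floor area 10,700 square feet < 18,500 square feet; revenue $1,350,000 > $1,100,000; vehicles 32 > 24 → Standard Certificate required.
Sec. 9-4. revenue $1,350,000 ≤ $1,550,000; does not serve alcohol for on-premises consumption → Small Business Certificate not required.
Sec. 9-5. floor area 10,700 square feet < 16,600 square feet; stores flammable materials; revenue $1,350,000 ≤ $2,275,000 → Municipal Authorization required.
Sec. 9-6. vehicles 32 > 8 → Trade Registration not required.
Sec. 9-7. revenue $1,350,000 > $1,025,000; does not serve alcohol for on-premises consumption; is located in a residentially zoned district → Regulatory Permit not required.
Sec. 9-8. vehicles 32 ≤ 33; is located in a residentially zoned district → exempt from Municipal Authorization.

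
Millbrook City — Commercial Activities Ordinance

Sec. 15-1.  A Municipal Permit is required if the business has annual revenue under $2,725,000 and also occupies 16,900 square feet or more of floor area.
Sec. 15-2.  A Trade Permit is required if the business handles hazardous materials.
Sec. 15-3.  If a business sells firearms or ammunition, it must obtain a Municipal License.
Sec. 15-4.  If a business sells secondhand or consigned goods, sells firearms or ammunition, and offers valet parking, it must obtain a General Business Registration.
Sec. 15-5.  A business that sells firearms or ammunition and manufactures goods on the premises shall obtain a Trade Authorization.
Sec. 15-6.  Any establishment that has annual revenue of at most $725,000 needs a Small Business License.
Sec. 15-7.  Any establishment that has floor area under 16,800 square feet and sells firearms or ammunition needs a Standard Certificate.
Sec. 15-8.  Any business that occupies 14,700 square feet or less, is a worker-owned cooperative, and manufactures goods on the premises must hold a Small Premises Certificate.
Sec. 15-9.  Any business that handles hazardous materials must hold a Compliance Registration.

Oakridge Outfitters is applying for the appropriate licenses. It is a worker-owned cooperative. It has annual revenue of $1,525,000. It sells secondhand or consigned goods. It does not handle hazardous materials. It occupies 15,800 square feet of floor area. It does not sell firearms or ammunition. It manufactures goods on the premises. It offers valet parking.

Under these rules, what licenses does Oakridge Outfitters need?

Sec. 15-1. revenue $1,525,000 < $2,725,000; floor area 15,800 square feet < 16,900 square feet → Municipal Permit not required.
Sec. 15-2. does not handle hazardous materials → Trade Permit not required.
Sec. 15-3. does not sell firearms or ammunition → Municipal License not required.
Sec. 15-4. sells secondhand or consigned goods; does not sell firearms or ammunition; offers valet parking → General Business Registration not required.
Sec. 15-5. does not sell firearms or ammunition; manufactures goods on the premises → Trade Authorization not required.
Sec. 15-6. revenue $1,525,000 > $725,000 → Small Business License not required.
Sec. 15-7. floor area 15,800 square feet < 16,800 square feet; does not sell firearms or ammunition → Standard Certificate not required.
Sec. 15-8. floor area 15,800 square feet > 14,700 square feet; is a worker-owned cooperative; manufactures goods on the premises → Small Premises Certificate not required.
Sec. 15-9. does not handle hazardous materials → Compliance Registration not required.

None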